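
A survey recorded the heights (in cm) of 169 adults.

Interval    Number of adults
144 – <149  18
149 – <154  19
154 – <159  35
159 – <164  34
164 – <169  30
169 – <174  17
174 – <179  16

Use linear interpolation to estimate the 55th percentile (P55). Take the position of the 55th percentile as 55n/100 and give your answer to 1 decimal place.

Cumulative frequencies: 18, 37, 72, 106, 136, 153, 169
n = 169; position = 55n/100 = 92.95.
This falls in the class 159 – <164: L = 159, F = 72, f = 34, h = 5.
55th percentile ≈ 159 + ((92.95 − 72) / 34) × 5 = 162.0809

162.1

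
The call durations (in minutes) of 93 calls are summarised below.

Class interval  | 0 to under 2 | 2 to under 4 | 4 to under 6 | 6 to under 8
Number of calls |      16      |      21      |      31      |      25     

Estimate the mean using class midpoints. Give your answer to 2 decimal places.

Midpoints: 1, 3, 5, 7
Σfm = 16×1 + 21×3 + 31×5 + 25×7 = 409
n = Σf = 93
Mean = 409 / 93 = 4.3978

4.40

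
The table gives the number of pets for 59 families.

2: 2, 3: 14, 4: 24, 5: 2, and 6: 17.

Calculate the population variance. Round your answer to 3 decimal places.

1.466

Values: 2, 3, 4, 5, 6
n = 59, Σfx = 254, mean = 4.3051
Σfx² = 1180
Σf(x − x̄)² = Σfx² − (Σfx)²/n = 1180 − 254²/59 = 86.5085
Population variance = 86.5085 / 59 = 1.4662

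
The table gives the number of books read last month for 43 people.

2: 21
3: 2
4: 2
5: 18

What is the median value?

3

Cumulative frequencies: 21, 23, 25, 43
n = 43, so the median is the value in position (n+1)/2 = 22.
Position 22 falls at value 3.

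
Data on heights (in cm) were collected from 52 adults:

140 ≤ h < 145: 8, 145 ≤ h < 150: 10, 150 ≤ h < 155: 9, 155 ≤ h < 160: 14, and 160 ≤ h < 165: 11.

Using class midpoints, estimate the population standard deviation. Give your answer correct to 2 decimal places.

6.87

Midpoints: 142.5, 147.5, 152.5, 157.5, 162.5
n = 52, Σfm = 7980, mean = 153.4615
Σfm² = 1227075
Σf(m − x̄)² = Σfm² − (Σfm)²/n = 1227075 − 7980²/52 = 2451.9231
Population variance = 2451.9231 / 52 = 47.1524
Standard deviation = √47.1524 = 6.8668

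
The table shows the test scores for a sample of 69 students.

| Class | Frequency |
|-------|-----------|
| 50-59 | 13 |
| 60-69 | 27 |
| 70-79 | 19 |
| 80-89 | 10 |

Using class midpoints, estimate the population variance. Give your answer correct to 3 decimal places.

90.149

Midpoints: 54.5, 64.5, 74.5, 84.5
n = 69, Σfm = 4710.5, mean = 68.2681
Σfm² = 327797.25
Σf(m − x̄)² = Σfm² − (Σfm)²/n = 327797.25 − 4710.5²/69 = 6220.2899
Population variance = 6220.2899 / 69 = 90.1491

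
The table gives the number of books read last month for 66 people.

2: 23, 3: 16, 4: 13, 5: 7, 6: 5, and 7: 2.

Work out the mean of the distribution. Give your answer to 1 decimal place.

3.4

Values: 2, 3, 4, 5, 6, 7
Σfx = 23×2 + 16×3 + 13×4 + 7×5 + 5×6 + 2×7 = 225
n = Σf = 66
Mean = 225 / 66 = 3.4091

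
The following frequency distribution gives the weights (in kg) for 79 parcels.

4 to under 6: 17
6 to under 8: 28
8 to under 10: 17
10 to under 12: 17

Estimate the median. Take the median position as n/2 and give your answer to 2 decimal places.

7.61

Cumulative frequencies: 17, 45, 62, 79
n = 79; position = n/2 = 39.5.
This falls in the class 6 to under 8: L = 6, F = 17, f = 28, h = 2.
Median ≈ 6 + ((39.5 − 17) / 28) × 2 = 7.6071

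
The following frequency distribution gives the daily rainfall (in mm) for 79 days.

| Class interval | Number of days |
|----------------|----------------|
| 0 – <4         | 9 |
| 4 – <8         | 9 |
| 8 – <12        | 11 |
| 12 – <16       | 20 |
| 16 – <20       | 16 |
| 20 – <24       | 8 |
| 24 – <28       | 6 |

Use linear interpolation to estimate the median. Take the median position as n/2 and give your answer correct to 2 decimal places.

Cumulative frequencies: 9, 18, 29, 49, 65, 73, 79
n = 79; position = n/2 = 39.5.
This falls in the class 12 – <16: L = 12, F = 29, f = 20, h = 4.
Median ≈ 12 + ((39.5 − 29) / 20) × 4 = 14.1000

14.10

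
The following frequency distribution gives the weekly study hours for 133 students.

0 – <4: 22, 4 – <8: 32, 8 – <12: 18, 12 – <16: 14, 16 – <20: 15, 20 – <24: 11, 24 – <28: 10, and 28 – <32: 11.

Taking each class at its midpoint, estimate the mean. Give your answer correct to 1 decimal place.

12.9

Midpoints: 2, 6, 10, 14, 18, 22, 26, 30
Σfm = 22×2 + 32×6 + 18×10 + 14×14 + 15×18 + 11×22 + 10×26 + 11×30 = 1714
n = Σf = 133
Mean = 1714 / 133 = 12.8872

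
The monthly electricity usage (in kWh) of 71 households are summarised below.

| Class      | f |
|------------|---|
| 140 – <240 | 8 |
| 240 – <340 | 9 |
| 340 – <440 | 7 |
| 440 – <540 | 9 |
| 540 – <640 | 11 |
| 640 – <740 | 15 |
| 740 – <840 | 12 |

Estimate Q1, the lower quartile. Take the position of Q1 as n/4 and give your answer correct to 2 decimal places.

Cumulative frequencies: 8, 17, 24, 33, 44, 59, 71
n = 71; position = n/4 = 17.75.
This falls in the class 340 – <440: L = 340, F = 17, f = 7, h = 100.
Lower quartile ≈ 340 + ((17.75 − 17) / 7) × 100 = 350.7143

350.71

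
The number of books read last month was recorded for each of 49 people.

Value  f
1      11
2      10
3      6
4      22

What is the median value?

3

Cumulative frequencies: 11, 21, 27, 49
n = 49, so the median is the value in position (n+1)/2 = 25.
Position 25 falls at value 3.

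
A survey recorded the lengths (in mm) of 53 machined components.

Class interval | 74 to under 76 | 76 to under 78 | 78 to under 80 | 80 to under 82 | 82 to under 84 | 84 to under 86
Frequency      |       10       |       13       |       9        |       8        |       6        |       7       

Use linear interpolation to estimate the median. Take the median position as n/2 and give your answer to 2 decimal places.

Cumulative frequencies: 10, 23, 32, 40, 46, 53
n = 53; position = n/2 = 26.5.
This falls in the class 78 to under 80: L = 78, F = 23, f = 9, h = 2.
Median ≈ 78 + ((26.5 − 23) / 9) × 2 = 78.7778

78.78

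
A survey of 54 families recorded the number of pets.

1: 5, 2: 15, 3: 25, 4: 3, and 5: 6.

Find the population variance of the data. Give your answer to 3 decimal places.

1.114

Values: 1, 2, 3, 4, 5
n = 54, Σfx = 152, mean = 2.8148
Σfx² = 488
Σf(x − x̄)² = Σfx² − (Σfx)²/n = 488 − 152²/54 = 60.1481
Population variance = 60.1481 / 54 = 1.1139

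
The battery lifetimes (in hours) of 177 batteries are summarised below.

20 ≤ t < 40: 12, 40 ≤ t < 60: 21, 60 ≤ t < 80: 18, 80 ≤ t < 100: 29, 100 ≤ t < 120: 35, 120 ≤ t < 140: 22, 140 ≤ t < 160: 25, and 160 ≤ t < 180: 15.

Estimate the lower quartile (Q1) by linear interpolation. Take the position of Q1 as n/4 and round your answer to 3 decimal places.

Cumulative frequencies: 12, 33, 51, 80, 115, 137, 162, 177
n = 177; position = n/4 = 44.25.
This falls in the class 60 ≤ t < 80: L = 60, F = 33, f = 18, h = 20.
Lower quartile ≈ 60 + ((44.25 − 33) / 18) × 20 = 72.5000

72.500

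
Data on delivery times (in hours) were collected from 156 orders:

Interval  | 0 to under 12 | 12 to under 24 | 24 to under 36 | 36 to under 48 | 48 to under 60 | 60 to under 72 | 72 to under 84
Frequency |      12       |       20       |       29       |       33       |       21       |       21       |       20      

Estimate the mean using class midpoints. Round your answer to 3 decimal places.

Midpoints: 6, 18, 30, 42, 54, 66, 78
Σfm = 12×6 + 20×18 + 29×30 + 33×42 + 21×54 + 21×66 + 20×78 = 6768
n = Σf = 156
Mean = 6768 / 156 = 43.3846

43.385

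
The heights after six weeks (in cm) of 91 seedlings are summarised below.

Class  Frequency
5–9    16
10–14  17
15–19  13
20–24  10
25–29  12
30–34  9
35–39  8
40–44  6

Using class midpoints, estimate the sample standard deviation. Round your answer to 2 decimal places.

Midpoints: 7, 12, 17, 22, 27, 32, 37, 42
n = 91, Σfm = 1917, mean = 21.0659
Σfm² = 51329
Σf(m − x̄)² = Σfm² − (Σfm)²/n = 51329 − 1917²/91 = 10945.6044
Sample variance = 10945.6044 / 90 = 121.6178
Standard deviation = √121.6178 = 11.0280

11.03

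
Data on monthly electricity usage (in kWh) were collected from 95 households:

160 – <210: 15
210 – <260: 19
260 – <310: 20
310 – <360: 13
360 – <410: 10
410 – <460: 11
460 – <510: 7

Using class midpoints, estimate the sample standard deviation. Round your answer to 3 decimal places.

Midpoints: 185, 235, 285, 335, 385, 435, 485
n = 95, Σfm = 29325, mean = 308.6842
Σfm² = 9856375
Σf(m − x̄)² = Σfm² − (Σfm)²/n = 9856375 − 29325²/95 = 804210.5263
Sample variance = 804210.5263 / 94 = 8555.4311
Standard deviation = √8555.4311 = 92.4956

92.496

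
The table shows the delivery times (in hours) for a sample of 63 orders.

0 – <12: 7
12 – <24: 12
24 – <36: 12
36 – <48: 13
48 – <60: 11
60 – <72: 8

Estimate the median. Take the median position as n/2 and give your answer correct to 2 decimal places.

Cumulative frequencies: 7, 19, 31, 44, 55, 63
n = 63; position = n/2 = 31.5.
This falls in the class 36 – <48: L = 36, F = 31, f = 13, h = 12.
Median ≈ 36 + ((31.5 − 31) / 13) × 12 = 36.4615

36.46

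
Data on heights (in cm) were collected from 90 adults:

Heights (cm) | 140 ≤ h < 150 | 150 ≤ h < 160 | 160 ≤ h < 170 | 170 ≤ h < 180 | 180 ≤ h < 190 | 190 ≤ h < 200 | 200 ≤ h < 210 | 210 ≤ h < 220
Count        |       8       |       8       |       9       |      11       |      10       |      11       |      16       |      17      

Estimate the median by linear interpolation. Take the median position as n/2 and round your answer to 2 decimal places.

189.00

Cumulative frequencies: 8, 16, 25, 36, 46, 57, 73, 90
n = 90; position = n/2 = 45.
This falls in the class 180 ≤ h < 190: L = 180, F = 36, f = 10, h = 10.
Median ≈ 180 + ((45 − 36) / 10) × 10 = 189.0000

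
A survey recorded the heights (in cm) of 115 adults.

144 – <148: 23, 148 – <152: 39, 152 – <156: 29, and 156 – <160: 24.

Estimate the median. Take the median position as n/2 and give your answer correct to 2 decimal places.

151.54

Cumulative frequencies: 23, 62, 91, 115
n = 115; position = n/2 = 57.5.
This falls in the class 148 – <152: L = 148, F = 23, f = 39, h = 4.
Median ≈ 148 + ((57.5 − 23) / 39) × 4 = 151.5385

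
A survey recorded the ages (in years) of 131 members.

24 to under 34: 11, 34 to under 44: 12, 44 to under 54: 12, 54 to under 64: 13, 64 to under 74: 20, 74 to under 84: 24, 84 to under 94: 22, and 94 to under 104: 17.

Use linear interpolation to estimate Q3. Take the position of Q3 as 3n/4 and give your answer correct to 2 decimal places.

Cumulative frequencies: 11, 23, 35, 48, 68, 92, 114, 131
n = 131; position = 3n/4 = 98.25.
This falls in the class 84 to under 94: L = 84, F = 92, f = 22, h = 10.
Upper quartile ≈ 84 + ((98.25 − 92) / 22) × 10 = 86.8409

86.84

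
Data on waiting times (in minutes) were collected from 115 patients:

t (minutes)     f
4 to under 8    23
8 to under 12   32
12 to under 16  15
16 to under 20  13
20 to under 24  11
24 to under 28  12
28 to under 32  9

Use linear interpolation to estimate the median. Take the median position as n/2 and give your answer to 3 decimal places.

12.667

Cumulative frequencies: 23, 55, 70, 83, 94, 106, 115
n = 115; position = n/2 = 57.5.
This falls in the class 12 to under 16: L = 12, F = 55, f = 15, h = 4.
Median ≈ 12 + ((57.5 − 55) / 15) × 4 = 12.6667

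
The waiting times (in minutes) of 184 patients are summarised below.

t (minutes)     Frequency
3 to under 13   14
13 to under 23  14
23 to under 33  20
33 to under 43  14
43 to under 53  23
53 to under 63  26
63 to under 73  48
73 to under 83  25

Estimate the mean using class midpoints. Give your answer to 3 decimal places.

50.446

Midpoints: 8, 18, 28, 38, 48, 58, 68, 78
Σfm = 14×8 + 14×18 + 20×28 + 14×38 + 23×48 + 26×58 + 48×68 + 25×78 = 9282
n = Σf = 184
Mean = 9282 / 184 = 50.4457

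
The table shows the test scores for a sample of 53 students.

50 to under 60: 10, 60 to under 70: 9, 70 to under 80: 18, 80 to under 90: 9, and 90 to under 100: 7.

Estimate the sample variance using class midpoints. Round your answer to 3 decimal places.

Midpoints: 55, 65, 75, 85, 95
n = 53, Σfm = 3915, mean = 73.8679
Σfm² = 297725
Σf(m − x̄)² = Σfm² − (Σfm)²/n = 297725 − 3915²/53 = 8532.0755
Sample variance = 8532.0755 / 52 = 164.0784

164.078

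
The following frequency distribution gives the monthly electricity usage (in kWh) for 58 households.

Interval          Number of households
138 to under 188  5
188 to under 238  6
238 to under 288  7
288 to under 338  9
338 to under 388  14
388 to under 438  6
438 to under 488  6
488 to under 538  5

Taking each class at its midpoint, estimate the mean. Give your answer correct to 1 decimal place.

Midpoints: 163, 213, 263, 313, 363, 413, 463, 513
Σfm = 5×163 + 6×213 + 7×263 + 9×313 + 14×363 + 6×413 + 6×463 + 5×513 = 19654
n = Σf = 58
Mean = 19654 / 58 = 338.8621

338.9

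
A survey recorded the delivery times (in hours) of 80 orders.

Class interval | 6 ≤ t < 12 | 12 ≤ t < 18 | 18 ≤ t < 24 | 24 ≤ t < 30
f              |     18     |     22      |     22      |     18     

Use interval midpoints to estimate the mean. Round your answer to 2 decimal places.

18.00

Midpoints: 9, 15, 21, 27
Σfm = 18×9 + 22×15 + 22×21 + 18×27 = 1440
n = Σf = 80
Mean = 1440 / 80 = 18.0000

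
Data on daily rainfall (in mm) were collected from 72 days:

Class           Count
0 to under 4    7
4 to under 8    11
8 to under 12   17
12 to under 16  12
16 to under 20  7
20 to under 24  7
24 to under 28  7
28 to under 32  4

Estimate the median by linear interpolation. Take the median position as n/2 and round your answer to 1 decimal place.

Cumulative frequencies: 7, 18, 35, 47, 54, 61, 68, 72
n = 72; position = n/2 = 36.
This falls in the class 12 to under 16: L = 12, F = 35, f = 12, h = 4.
Median ≈ 12 + ((36 − 35) / 12) × 4 = 12.3333

12.3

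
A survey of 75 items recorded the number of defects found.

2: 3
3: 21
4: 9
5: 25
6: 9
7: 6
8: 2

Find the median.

5

Cumulative frequencies: 3, 24, 33, 58, 67, 73, 75
n = 75, so the median is the value in position (n+1)/2 = 38.
Position 38 falls at value 5.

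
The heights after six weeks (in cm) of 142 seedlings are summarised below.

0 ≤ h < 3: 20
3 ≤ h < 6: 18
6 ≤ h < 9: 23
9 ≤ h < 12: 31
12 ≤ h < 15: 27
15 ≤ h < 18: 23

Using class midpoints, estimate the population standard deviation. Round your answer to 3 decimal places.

4.902

Midpoints: 1.5, 4.5, 7.5, 10.5, 13.5, 16.5
n = 142, Σfm = 1353, mean = 9.5282
Σfm² = 16303.5
Σf(m − x̄)² = Σfm² − (Σfm)²/n = 16303.5 − 1353²/142 = 3411.8873
Population variance = 3411.8873 / 142 = 24.0274
Standard deviation = √24.0274 = 4.9018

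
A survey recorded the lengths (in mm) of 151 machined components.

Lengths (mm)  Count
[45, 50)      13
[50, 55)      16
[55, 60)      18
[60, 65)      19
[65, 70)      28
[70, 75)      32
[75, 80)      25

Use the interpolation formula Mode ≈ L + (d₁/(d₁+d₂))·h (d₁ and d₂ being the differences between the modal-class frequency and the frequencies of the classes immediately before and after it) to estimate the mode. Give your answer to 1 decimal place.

71.8

Modal class: [70, 75) (highest frequency 32).
d₁ = 32 − 28 = 4, d₂ = 32 − 25 = 7
Mode ≈ 70 + (4/(4+7)) × 5 = 70 + 1.8182 = 71.8182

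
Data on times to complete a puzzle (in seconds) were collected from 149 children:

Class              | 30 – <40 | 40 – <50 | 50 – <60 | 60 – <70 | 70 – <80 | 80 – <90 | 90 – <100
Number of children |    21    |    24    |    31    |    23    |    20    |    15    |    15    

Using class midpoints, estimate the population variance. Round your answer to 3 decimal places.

346.426

Midpoints: 35, 45, 55, 65, 75, 85, 95
n = 149, Σfm = 9215, mean = 61.8456
Σfm² = 621525
Σf(m − x̄)² = Σfm² − (Σfm)²/n = 621525 − 9215²/149 = 51617.4497
Population variance = 51617.4497 / 149 = 346.4258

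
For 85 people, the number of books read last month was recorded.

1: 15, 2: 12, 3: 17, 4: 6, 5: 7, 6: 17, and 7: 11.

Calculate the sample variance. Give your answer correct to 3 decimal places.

4.432

Values: 1, 2, 3, 4, 5, 6, 7
n = 85, Σfx = 328, mean = 3.8588
Σfx² = 1638
Σf(x − x̄)² = Σfx² − (Σfx)²/n = 1638 − 328²/85 = 372.3059
Sample variance = 372.3059 / 84 = 4.4322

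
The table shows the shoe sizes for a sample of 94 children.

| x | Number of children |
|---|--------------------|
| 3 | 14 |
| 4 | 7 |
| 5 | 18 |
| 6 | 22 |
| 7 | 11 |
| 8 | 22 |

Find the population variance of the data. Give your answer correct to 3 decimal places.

Values: 3, 4, 5, 6, 7, 8
n = 94, Σfx = 545, mean = 5.7979
Σfx² = 3427
Σf(x − x̄)² = Σfx² − (Σfx)²/n = 3427 − 545²/94 = 267.1596
Population variance = 267.1596 / 94 = 2.8421

2.842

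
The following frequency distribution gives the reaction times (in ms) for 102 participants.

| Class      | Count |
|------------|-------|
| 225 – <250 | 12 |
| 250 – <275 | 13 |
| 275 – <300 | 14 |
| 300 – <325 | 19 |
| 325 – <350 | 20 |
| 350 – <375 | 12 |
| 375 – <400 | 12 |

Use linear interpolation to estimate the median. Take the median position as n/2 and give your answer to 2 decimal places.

Cumulative frequencies: 12, 25, 39, 58, 78, 90, 102
n = 102; position = n/2 = 51.
This falls in the class 300 – <325: L = 300, F = 39, f = 19, h = 25.
Median ≈ 300 + ((51 − 39) / 19) × 25 = 315.7895

315.79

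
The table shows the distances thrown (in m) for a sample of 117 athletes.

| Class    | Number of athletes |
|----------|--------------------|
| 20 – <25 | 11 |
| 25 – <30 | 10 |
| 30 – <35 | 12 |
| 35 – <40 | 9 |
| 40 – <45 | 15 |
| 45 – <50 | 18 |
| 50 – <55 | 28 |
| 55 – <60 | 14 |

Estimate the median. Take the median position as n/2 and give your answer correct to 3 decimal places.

Cumulative frequencies: 11, 21, 33, 42, 57, 75, 103, 117
n = 117; position = n/2 = 58.5.
This falls in the class 45 – <50: L = 45, F = 57, f = 18, h = 5.
Median ≈ 45 + ((58.5 − 57) / 18) × 5 = 45.4167

45.417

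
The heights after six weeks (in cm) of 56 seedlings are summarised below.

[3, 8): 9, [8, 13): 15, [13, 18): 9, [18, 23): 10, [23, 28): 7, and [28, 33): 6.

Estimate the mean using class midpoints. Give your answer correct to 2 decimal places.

Midpoints: 5.5, 10.5, 15.5, 20.5, 25.5, 30.5
Σfm = 9×5.5 + 15×10.5 + 9×15.5 + 10×20.5 + 7×25.5 + 6×30.5 = 913
n = Σf = 56
Mean = 913 / 56 = 16.3036

16.30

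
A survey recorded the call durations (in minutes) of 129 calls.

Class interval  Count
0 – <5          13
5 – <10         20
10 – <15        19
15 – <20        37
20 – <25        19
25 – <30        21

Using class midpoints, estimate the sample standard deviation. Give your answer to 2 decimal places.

7.76

Midpoints: 2.5, 7.5, 12.5, 17.5, 22.5, 27.5
n = 129, Σfm = 2072.5, mean = 16.0659
Σfm² = 41006.25
Σf(m − x̄)² = Σfm² − (Σfm)²/n = 41006.25 − 2072.5²/129 = 7709.6899
Sample variance = 7709.6899 / 128 = 60.2320
Standard deviation = √60.2320 = 7.7609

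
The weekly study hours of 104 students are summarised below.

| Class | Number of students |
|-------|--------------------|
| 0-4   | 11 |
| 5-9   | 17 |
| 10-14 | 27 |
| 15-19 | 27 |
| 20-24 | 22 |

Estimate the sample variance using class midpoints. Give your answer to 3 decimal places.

Midpoints: 2, 7, 12, 17, 22
n = 104, Σfm = 1408, mean = 13.5385
Σfm² = 23216
Σf(m − x̄)² = Σfm² − (Σfm)²/n = 23216 − 1408²/104 = 4153.8462
Sample variance = 4153.8462 / 103 = 40.3286

40.329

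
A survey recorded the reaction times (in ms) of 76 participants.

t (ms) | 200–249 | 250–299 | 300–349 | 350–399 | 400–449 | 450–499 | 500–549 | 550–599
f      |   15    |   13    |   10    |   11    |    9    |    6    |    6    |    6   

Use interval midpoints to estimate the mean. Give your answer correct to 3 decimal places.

Midpoints: 224.5, 274.5, 324.5, 374.5, 424.5, 474.5, 524.5, 574.5
Σfm = 15×224.5 + 13×274.5 + 10×324.5 + 11×374.5 + 9×424.5 + 6×474.5 + 6×524.5 + 6×574.5 = 27562
n = Σf = 76
Mean = 27562 / 76 = 362.6579

362.658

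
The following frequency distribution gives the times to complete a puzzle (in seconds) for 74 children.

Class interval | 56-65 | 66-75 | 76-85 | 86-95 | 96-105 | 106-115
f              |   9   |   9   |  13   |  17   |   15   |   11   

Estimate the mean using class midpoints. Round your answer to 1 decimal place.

Midpoints: 60.5, 70.5, 80.5, 90.5, 100.5, 110.5
Σfm = 9×60.5 + 9×70.5 + 13×80.5 + 17×90.5 + 15×100.5 + 11×110.5 = 6487
n = Σf = 74
Mean = 6487 / 74 = 87.6622

87.7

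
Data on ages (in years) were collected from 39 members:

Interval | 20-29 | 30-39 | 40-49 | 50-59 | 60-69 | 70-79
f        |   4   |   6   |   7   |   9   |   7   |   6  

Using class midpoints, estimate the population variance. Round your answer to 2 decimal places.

241.81

Midpoints: 24.5, 34.5, 44.5, 54.5, 64.5, 74.5
n = 39, Σfm = 2005.5, mean = 51.4231
Σfm² = 112559.75
Σf(m − x̄)² = Σfm² − (Σfm)²/n = 112559.75 − 2005.5²/39 = 9430.7692
Population variance = 9430.7692 / 39 = 241.8146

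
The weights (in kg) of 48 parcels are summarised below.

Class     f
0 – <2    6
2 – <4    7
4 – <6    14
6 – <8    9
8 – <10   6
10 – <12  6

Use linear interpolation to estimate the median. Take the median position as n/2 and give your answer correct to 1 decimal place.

Cumulative frequencies: 6, 13, 27, 36, 42, 48
n = 48; position = n/2 = 24.
This falls in the class 4 – <6: L = 4, F = 13, f = 14, h = 2.
Median ≈ 4 + ((24 − 13) / 14) × 2 = 5.5714

5.6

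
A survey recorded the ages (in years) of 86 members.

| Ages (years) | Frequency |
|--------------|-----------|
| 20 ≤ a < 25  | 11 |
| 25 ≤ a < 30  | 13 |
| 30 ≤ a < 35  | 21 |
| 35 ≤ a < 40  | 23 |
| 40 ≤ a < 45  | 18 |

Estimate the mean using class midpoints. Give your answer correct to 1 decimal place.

33.9

Midpoints: 22.5, 27.5, 32.5, 37.5, 42.5
Σfm = 11×22.5 + 13×27.5 + 21×32.5 + 23×37.5 + 18×42.5 = 2915
n = Σf = 86
Mean = 2915 / 86 = 33.8953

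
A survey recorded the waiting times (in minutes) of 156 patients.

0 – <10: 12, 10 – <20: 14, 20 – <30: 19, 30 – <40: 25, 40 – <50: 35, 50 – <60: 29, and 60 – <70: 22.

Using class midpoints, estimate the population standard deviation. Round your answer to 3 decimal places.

17.813

Midpoints: 5, 15, 25, 35, 45, 55, 65
n = 156, Σfm = 6220, mean = 39.8718
Σfm² = 297500
Σf(m − x̄)² = Σfm² − (Σfm)²/n = 297500 − 6220²/156 = 49497.4359
Population variance = 49497.4359 / 156 = 317.2913
Standard deviation = √317.2913 = 17.8127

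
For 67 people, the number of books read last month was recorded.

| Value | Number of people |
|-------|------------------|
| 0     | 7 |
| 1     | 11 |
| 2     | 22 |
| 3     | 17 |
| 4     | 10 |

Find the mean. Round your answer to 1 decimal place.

Values: 0, 1, 2, 3, 4
Σfx = 7×0 + 11×1 + 22×2 + 17×3 + 10×4 = 146
n = Σf = 67
Mean = 146 / 67 = 2.1791

2.2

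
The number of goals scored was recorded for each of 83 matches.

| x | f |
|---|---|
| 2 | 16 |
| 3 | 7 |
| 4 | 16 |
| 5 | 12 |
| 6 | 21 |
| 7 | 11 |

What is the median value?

5

Cumulative frequencies: 16, 23, 39, 51, 72, 83
n = 83, so the median is the value in position (n+1)/2 = 42.
Position 42 falls at value 5.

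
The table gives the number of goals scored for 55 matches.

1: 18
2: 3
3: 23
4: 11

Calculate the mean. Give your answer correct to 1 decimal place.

2.5

Values: 1, 2, 3, 4
Σfx = 18×1 + 3×2 + 23×3 + 11×4 = 137
n = Σf = 55
Mean = 137 / 55 = 2.4909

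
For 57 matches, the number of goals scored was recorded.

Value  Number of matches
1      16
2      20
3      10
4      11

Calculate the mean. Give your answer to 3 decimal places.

2.281

Values: 1, 2, 3, 4
Σfx = 16×1 + 20×2 + 10×3 + 11×4 = 130
n = Σf = 57
Mean = 130 / 57 = 2.2807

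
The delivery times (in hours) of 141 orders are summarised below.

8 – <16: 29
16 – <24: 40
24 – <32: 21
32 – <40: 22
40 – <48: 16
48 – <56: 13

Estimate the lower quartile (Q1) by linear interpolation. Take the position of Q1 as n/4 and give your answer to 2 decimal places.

17.25

Cumulative frequencies: 29, 69, 90, 112, 128, 141
n = 141; position = n/4 = 35.25.
This falls in the class 16 – <24: L = 16, F = 29, f = 40, h = 8.
Lower quartile ≈ 16 + ((35.25 − 29) / 40) × 8 = 17.2500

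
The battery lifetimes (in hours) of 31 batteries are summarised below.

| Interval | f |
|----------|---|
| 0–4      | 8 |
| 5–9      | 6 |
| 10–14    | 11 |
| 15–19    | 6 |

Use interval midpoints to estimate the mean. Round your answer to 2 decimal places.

Midpoints: 2, 7, 12, 17
Σfm = 8×2 + 6×7 + 11×12 + 6×17 = 292
n = Σf = 31
Mean = 292 / 31 = 9.4194

9.42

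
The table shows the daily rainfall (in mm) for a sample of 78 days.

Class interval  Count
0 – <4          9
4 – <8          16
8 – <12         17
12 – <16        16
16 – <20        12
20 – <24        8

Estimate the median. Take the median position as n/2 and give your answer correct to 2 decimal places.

11.29

Cumulative frequencies: 9, 25, 42, 58, 70, 78
n = 78; position = n/2 = 39.
This falls in the class 8 – <12: L = 8, F = 25, f = 17, h = 4.
Median ≈ 8 + ((39 − 25) / 17) × 4 = 11.2941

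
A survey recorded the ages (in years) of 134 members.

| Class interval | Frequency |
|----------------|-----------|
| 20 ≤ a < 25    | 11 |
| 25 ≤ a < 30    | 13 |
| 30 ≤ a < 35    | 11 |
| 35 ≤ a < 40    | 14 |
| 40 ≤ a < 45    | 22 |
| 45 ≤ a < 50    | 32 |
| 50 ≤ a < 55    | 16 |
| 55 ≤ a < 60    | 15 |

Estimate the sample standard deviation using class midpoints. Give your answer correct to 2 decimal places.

Midpoints: 22.5, 27.5, 32.5, 37.5, 42.5, 47.5, 52.5, 57.5
n = 134, Σfm = 5645, mean = 42.1269
Σfm² = 252337.5
Σf(m − x̄)² = Σfm² − (Σfm)²/n = 252337.5 − 5645²/134 = 14531.3433
Sample variance = 14531.3433 / 133 = 109.2582
Standard deviation = √109.2582 = 10.4527

10.45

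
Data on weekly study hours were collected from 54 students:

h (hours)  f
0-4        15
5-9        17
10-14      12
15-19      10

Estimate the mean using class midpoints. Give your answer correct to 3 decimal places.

8.574

Midpoints: 2, 7, 12, 17
Σfm = 15×2 + 17×7 + 12×12 + 10×17 = 463
n = Σf = 54
Mean = 463 / 54 = 8.5741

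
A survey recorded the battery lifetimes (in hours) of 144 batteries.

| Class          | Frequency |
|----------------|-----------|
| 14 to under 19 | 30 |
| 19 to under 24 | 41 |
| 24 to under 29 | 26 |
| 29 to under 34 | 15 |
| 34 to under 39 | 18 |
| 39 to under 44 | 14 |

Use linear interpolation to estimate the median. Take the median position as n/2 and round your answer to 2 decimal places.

24.19

Cumulative frequencies: 30, 71, 97, 112, 130, 144
n = 144; position = n/2 = 72.
This falls in the class 24 to under 29: L = 24, F = 71, f = 26, h = 5.
Median ≈ 24 + ((72 − 71) / 26) × 5 = 24.1923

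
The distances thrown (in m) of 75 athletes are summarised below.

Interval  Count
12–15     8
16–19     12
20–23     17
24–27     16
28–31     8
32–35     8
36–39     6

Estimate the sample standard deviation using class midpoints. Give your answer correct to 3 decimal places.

Midpoints: 13.5, 17.5, 21.5, 25.5, 29.5, 33.5, 37.5
n = 75, Σfm = 1820.5, mean = 24.2733
Σfm² = 47772.75
Σf(m − x̄)² = Σfm² − (Σfm)²/n = 47772.75 − 1820.5²/75 = 3583.1467
Sample variance = 3583.1467 / 74 = 48.4209
Standard deviation = √48.4209 = 6.9585

6.959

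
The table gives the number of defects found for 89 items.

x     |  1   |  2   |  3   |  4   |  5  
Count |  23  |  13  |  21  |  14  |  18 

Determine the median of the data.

Cumulative frequencies: 23, 36, 57, 71, 89
n = 89, so the median is the value in position (n+1)/2 = 45.
Position 45 falls at value 3.

3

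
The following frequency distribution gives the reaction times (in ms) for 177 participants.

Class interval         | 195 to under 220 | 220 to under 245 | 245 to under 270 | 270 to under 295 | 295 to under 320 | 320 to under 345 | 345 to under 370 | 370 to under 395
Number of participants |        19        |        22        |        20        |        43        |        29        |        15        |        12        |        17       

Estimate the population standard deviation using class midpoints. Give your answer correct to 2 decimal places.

Midpoints: 207.5, 232.5, 257.5, 282.5, 307.5, 332.5, 357.5, 382.5
n = 177, Σfm = 51052.5, mean = 288.4322
Σfm² = 15186456.25
Σf(m − x̄)² = Σfm² − (Σfm)²/n = 15186456.25 − 51052.5²/177 = 461271.1864
Population variance = 461271.1864 / 177 = 2606.0519
Standard deviation = √2606.0519 = 51.0495

51.05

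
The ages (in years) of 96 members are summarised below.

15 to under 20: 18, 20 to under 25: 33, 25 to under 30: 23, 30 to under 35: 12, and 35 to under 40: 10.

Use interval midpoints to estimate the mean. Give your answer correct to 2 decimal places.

25.57

Midpoints: 17.5, 22.5, 27.5, 32.5, 37.5
Σfm = 18×17.5 + 33×22.5 + 23×27.5 + 12×32.5 + 10×37.5 = 2455
n = Σf = 96
Mean = 2455 / 96 = 25.5729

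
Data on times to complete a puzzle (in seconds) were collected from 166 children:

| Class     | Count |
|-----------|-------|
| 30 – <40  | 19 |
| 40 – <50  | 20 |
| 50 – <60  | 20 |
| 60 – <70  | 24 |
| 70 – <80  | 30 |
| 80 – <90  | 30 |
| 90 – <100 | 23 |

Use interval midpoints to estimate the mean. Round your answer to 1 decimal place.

Midpoints: 35, 45, 55, 65, 75, 85, 95
Σfm = 19×35 + 20×45 + 20×55 + 24×65 + 30×75 + 30×85 + 23×95 = 11210
n = Σf = 166
Mean = 11210 / 166 = 67.5301

67.5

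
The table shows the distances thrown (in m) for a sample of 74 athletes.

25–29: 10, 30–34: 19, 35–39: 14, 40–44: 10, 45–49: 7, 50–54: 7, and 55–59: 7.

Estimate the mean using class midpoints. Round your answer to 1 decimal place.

Midpoints: 27, 32, 37, 42, 47, 52, 57
Σfm = 10×27 + 19×32 + 14×37 + 10×42 + 7×47 + 7×52 + 7×57 = 2908
n = Σf = 74
Mean = 2908 / 74 = 39.2973

39.3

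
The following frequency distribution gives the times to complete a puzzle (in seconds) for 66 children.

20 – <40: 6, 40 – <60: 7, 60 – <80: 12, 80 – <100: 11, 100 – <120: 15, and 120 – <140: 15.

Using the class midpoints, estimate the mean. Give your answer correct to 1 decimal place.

90.3

Midpoints: 30, 50, 70, 90, 110, 130
Σfm = 6×30 + 7×50 + 12×70 + 11×90 + 15×110 + 15×130 = 5960
n = Σf = 66
Mean = 5960 / 66 = 90.3030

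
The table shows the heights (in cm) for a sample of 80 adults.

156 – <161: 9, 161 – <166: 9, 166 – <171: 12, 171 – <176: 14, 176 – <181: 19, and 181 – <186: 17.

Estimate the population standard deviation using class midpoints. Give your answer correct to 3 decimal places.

8.212

Midpoints: 158.5, 163.5, 168.5, 173.5, 178.5, 183.5
n = 80, Σfm = 13860, mean = 173.2500
Σfm² = 2406640
Σf(m − x̄)² = Σfm² − (Σfm)²/n = 2406640 − 13860²/80 = 5395.0000
Population variance = 5395.0000 / 80 = 67.4375
Standard deviation = √67.4375 = 8.2120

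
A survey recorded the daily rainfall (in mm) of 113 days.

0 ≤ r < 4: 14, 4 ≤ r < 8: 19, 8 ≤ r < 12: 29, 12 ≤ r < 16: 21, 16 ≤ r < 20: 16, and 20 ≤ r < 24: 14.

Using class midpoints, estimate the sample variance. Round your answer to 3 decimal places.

Midpoints: 2, 6, 10, 14, 18, 22
n = 113, Σfm = 1322, mean = 11.6991
Σfm² = 19716
Σf(m − x̄)² = Σfm² − (Σfm)²/n = 19716 − 1322²/113 = 4249.7699
Sample variance = 4249.7699 / 112 = 37.9444

37.944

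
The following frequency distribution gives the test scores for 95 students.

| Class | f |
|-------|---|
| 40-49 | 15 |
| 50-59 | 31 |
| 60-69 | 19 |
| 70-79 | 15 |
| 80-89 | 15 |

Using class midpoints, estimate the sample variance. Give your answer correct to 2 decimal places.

Midpoints: 44.5, 54.5, 64.5, 74.5, 84.5
n = 95, Σfm = 5967.5, mean = 62.8158
Σfm² = 391183.75
Σf(m − x̄)² = Σfm² − (Σfm)²/n = 391183.75 − 5967.5²/95 = 16330.5263
Sample variance = 16330.5263 / 94 = 173.7290

173.73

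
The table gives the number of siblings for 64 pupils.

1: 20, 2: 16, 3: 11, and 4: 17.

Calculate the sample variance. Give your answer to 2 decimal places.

Values: 1, 2, 3, 4
n = 64, Σfx = 153, mean = 2.3906
Σfx² = 455
Σf(x − x̄)² = Σfx² − (Σfx)²/n = 455 − 153²/64 = 89.2344
Sample variance = 89.2344 / 63 = 1.4164

1.42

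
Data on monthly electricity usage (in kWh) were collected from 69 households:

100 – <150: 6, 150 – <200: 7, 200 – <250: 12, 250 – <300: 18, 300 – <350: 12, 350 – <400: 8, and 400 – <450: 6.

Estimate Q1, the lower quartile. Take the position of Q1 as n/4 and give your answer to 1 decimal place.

Cumulative frequencies: 6, 13, 25, 43, 55, 63, 69
n = 69; position = n/4 = 17.25.
This falls in the class 200 – <250: L = 200, F = 13, f = 12, h = 50.
Lower quartile ≈ 200 + ((17.25 − 13) / 12) × 50 = 217.7083

217.7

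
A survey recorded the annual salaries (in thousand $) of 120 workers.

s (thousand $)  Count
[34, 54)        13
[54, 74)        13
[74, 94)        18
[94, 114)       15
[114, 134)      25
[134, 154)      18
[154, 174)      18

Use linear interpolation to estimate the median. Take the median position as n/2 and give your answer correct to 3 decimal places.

Cumulative frequencies: 13, 26, 44, 59, 84, 102, 120
n = 120; position = n/2 = 60.
This falls in the class [114, 134): L = 114, F = 59, f = 25, h = 20.
Median ≈ 114 + ((60 − 59) / 25) × 20 = 114.8000

114.800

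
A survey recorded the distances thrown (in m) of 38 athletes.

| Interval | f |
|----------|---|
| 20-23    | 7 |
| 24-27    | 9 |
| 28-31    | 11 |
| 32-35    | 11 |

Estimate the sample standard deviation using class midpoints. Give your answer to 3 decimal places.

4.372

Midpoints: 21.5, 25.5, 29.5, 33.5
n = 38, Σfm = 1073, mean = 28.2368
Σfm² = 31005.5
Σf(m − x̄)² = Σfm² − (Σfm)²/n = 31005.5 − 1073²/38 = 707.3684
Sample variance = 707.3684 / 37 = 19.1181
Standard deviation = √19.1181 = 4.3724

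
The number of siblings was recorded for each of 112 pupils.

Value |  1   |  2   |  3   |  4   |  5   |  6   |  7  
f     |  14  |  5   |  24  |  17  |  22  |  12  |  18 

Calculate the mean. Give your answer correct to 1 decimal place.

4.2

Values: 1, 2, 3, 4, 5, 6, 7
Σfx = 14×1 + 5×2 + 24×3 + 17×4 + 22×5 + 12×6 + 18×7 = 472
n = Σf = 112
Mean = 472 / 112 = 4.2143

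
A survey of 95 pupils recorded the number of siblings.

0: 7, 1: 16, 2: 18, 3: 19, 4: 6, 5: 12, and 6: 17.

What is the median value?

3

Cumulative frequencies: 7, 23, 41, 60, 66, 78, 95
n = 95, so the median is the value in position (n+1)/2 = 48.
Position 48 falls at value 3.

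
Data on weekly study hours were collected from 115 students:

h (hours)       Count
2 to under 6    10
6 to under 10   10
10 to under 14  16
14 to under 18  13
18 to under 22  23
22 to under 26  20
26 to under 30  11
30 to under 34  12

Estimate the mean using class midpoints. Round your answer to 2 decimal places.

18.71

Midpoints: 4, 8, 12, 16, 20, 24, 28, 32
Σfm = 10×4 + 10×8 + 16×12 + 13×16 + 23×20 + 20×24 + 11×28 + 12×32 = 2152
n = Σf = 115
Mean = 2152 / 115 = 18.7130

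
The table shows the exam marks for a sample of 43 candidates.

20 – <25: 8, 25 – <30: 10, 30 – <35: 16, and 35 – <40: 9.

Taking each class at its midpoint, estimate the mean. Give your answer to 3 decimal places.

Midpoints: 22.5, 27.5, 32.5, 37.5
Σfm = 8×22.5 + 10×27.5 + 16×32.5 + 9×37.5 = 1312.5
n = Σf = 43
Mean = 1312.5 / 43 = 30.5233

30.523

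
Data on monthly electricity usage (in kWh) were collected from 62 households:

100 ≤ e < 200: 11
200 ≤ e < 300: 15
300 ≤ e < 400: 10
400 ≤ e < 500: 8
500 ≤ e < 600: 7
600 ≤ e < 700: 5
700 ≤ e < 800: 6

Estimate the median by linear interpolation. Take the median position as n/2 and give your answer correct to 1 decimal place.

Cumulative frequencies: 11, 26, 36, 44, 51, 56, 62
n = 62; position = n/2 = 31.
This falls in the class 300 ≤ e < 400: L = 300, F = 26, f = 10, h = 100.
Median ≈ 300 + ((31 − 26) / 10) × 100 = 350.0000

350.0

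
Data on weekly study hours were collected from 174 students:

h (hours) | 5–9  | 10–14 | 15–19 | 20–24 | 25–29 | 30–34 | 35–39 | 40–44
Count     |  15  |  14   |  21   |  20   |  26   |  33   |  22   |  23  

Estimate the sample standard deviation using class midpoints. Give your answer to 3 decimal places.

10.726

Midpoints: 7, 12, 17, 22, 27, 32, 37, 42
n = 174, Σfm = 4608, mean = 26.4828
Σfm² = 141936
Σf(m − x̄)² = Σfm² − (Σfm)²/n = 141936 − 4608²/174 = 19903.4483
Sample variance = 19903.4483 / 173 = 115.0488
Standard deviation = √115.0488 = 10.7261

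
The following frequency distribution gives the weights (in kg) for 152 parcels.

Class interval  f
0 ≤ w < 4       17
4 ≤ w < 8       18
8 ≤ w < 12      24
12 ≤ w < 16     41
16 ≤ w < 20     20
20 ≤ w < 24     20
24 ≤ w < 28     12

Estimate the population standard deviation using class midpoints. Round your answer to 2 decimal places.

Midpoints: 2, 6, 10, 14, 18, 22, 26
n = 152, Σfm = 2068, mean = 13.6053
Σfm² = 35424
Σf(m − x̄)² = Σfm² − (Σfm)²/n = 35424 − 2068²/152 = 7288.3158
Population variance = 7288.3158 / 152 = 47.9494
Standard deviation = √47.9494 = 6.9246

6.92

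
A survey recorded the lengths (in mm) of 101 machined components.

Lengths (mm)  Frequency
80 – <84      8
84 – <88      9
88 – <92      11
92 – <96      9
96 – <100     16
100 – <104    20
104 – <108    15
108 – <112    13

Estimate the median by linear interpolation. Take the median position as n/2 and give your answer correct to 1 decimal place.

99.4

Cumulative frequencies: 8, 17, 28, 37, 53, 73, 88, 101
n = 101; position = n/2 = 50.5.
This falls in the class 96 – <100: L = 96, F = 37, f = 16, h = 4.
Median ≈ 96 + ((50.5 − 37) / 16) × 4 = 99.3750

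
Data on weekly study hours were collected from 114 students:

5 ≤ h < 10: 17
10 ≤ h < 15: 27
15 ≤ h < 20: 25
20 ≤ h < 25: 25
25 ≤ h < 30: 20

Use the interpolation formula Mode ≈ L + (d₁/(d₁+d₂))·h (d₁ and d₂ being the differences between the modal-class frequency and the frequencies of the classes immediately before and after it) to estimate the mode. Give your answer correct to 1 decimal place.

Modal class: 10 ≤ h < 15 (highest frequency 27).
d₁ = 27 − 17 = 10, d₂ = 27 − 25 = 2
Mode ≈ 10 + (10/(10+2)) × 5 = 10 + 4.1667 = 14.1667

14.2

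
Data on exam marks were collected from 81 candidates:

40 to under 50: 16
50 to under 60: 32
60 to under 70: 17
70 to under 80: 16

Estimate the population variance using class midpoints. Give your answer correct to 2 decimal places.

Midpoints: 45, 55, 65, 75
n = 81, Σfm = 4785, mean = 59.0741
Σfm² = 291025
Σf(m − x̄)² = Σfm² − (Σfm)²/n = 291025 − 4785²/81 = 8355.5556
Population variance = 8355.5556 / 81 = 103.1550

103.16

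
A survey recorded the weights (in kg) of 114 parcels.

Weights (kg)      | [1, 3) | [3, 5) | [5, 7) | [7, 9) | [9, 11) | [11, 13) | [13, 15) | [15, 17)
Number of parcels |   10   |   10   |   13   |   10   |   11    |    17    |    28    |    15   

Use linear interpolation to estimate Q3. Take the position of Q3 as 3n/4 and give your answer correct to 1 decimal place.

Cumulative frequencies: 10, 20, 33, 43, 54, 71, 99, 114
n = 114; position = 3n/4 = 85.5.
This falls in the class [13, 15): L = 13, F = 71, f = 28, h = 2.
Upper quartile ≈ 13 + ((85.5 − 71) / 28) × 2 = 14.0357

14.0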